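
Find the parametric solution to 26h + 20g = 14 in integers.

Step 1: Compute gcd(26, 20) = 2.
Since 2 divides 14, solutions exist.

Step 2: Find a particular solution using extended Euclidean algorithm.
We get h₀ = -21, g₀ = 28.
Check: 26*-21 + 20*28 = 14 = 14 ✓

Step 3: Write the general solution.
h = -21 + (20/2)t = -21 + 10t
g = 28 - (26/2)t = 28 - 13t
for any integer t.

h = -21 + 10t, g = 28 - 13t for integer t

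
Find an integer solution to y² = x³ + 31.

Try small integer x values and check whether x³ + 31 is a perfect square.
x = -3: x³ + 31 = -3³ + 31 = -27 + 31 = 4
Is 4 a perfect square? 2² = 4 ✓
So (x, y) = (-3, -2) is a solution.

x = -3, y = -2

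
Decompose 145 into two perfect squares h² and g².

We need to find integers h, g > 0 such that h² + g² = 145.
Trying h = 1: g² = 145 - 1² = 145 - 1 = 144
g = 12
Check: 1² + 12² = 1 + 144 = 145 ✓

145 = 1² + 12²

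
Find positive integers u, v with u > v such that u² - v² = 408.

Factor: u² - v² = (u+v)(u-v) = 408.
We need two factors of 408 with the same parity.
Use u+v = 204 and u-v = 2 (product 204·2 = 408).
Adding: 2u = 206, so u = 103.
Subtracting: 2v = 202, so v = 101.
Check: 103² - 101² = 10609 - 10201 = 408 ✓

u = 103, v = 101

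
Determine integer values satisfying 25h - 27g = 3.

Step 1: Check solvability.
gcd(25, 27) = 1
Since 1 divides 3, solutions exist.

Step 2: Apply extended Euclidean algorithm to find gcd.
We find integers such that 25*x0 + 27*y0 = 1

Step 3: Scale the particular solution.
Multiply by 3/1 = 3:
h = 39, g = 36

Step 4: Verify.
25*(39) - 27*(36) = 3 = 3 ✓

h = 39, g = 36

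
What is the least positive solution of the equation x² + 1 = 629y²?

We need x² = 629y² - 1. Try successive y:
y = 1: x² = 629·1² - 1 = 628, not a perfect square
y = 2: x² = 629·2² - 1 = 2515, not a perfect square
y = 3: x² = 629·3² - 1 = 5660, not a perfect square
...
y = 313: x² = 629·313² - 1 = 61622500 = 7850² ✓
Check: 7850² - 629·313² = 61622500 - 61622501 = -1 ✓

x = 7850, y = 313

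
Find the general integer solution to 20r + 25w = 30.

Step 1: Compute gcd(20, 25) = 5.
Since 5 divides 30, solutions exist.

Step 2: Find a particular solution using extended Euclidean algorithm.
We get r₀ = -6, w₀ = 6.
Check: 20*-6 + 25*6 = 30 = 30 ✓

Step 3: Write the general solution.
r = -6 + (25/5)t = -6 + 5t
w = 6 - (20/5)t = 6 - 4t
for any integer t.

r = -6 + 5t, w = 6 - 4t for integer t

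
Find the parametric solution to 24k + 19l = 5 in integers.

Step 1: Compute gcd(24, 19) = 1.
Since 1 divides 5, solutions exist.

Step 2: Find a particular solution using extended Euclidean algorithm.
We get k₀ = 20, l₀ = -25.
Check: 24*20 + 19*-25 = 5 = 5 ✓

Step 3: Write the general solution.
k = 20 + (19/1)t = 20 + 19t
l = -25 - (24/1)t = -25 - 24t
for any integer t.

k = 20 + 19t, l = -25 - 24t for integer t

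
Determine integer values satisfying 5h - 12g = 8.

Step 1: Check solvability.
gcd(5, 12) = 1
Since 1 divides 8, solutions exist.

Step 2: Apply extended Euclidean algorithm to find gcd.
We find integers such that 5*x0 + 12*y0 = 1

Step 3: Scale the particular solution.
Multiply by 8/1 = 8:
h = 40, g = 16

Step 4: Verify.
5*(40) - 12*(16) = 8 = 8 ✓

h = 40, g = 16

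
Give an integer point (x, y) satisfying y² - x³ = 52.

Try small integer x values and check whether x³ + 52 is a perfect square.
x = -3: x³ + 52 = -3³ + 52 = -27 + 52 = 25
Is 25 a perfect square? 5² = 25 ✓
So (x, y) = (-3, 5) is a solution.

x = -3, y = 5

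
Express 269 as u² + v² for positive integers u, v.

We need to find integers u, v > 0 such that u² + v² = 269.
Trying u = 10: v² = 269 - 10² = 269 - 100 = 169
v = 13
Check: 10² + 13² = 100 + 169 = 269 ✓

269 = 10² + 13²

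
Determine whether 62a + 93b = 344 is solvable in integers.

Step 1: Compute gcd(62, 93).
gcd(62, 93) = 31

Step 2: Check divisibility.
Does 31 divide 344? 344 = 31 x 11 + 3, so no.

By the theorem on linear Diophantine equations, 62a + 93b = 344 has integer solutions if and only if gcd(62, 93) divides 344. Since 31 does not divide 344, no solutions exist.

No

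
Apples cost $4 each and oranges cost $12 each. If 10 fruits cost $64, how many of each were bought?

Let a = apples, o = oranges.
a + o = 10
4a + 12o = 64
Substitute o = 10 - a:
4a + 12(10 - a) = 64
(4 - 12)a = 64 - 120
-8a = -56
a = 7, o = 10 - 7 = 3

Apples: 7, Oranges: 3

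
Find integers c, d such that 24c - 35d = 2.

Step 1: Check solvability.
gcd(24, 35) = 1
Since 1 divides 2, solutions exist.

Step 2: Apply extended Euclidean algorithm to find gcd.
We find integers such that 24*x0 + 35*y0 = 1

Step 3: Scale the particular solution.
Multiply by 2/1 = 2:
c = -32, d = -22

Step 4: Verify.
24*(-32) - 35*(-22) = 2 = 2 ✓

c = -32, d = -22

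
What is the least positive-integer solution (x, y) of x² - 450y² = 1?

We seek the smallest positive integers (x, y) with x² - 450y² = 1, i.e., x² = 450y² + 1.
Try successive y values:
y = 1: x² = 450·1² + 1 = 451, not a perfect square
y = 2: x² = 450·2² + 1 = 1801, not a perfect square
y = 3: x² = 450·3² + 1 = 4051, not a perfect square
... continuing the search (or via continued fractions) ...
y = 924: x² = 450·924² + 1 = 384199201, x = 19601 ✓

Verify: 19601² - 450·924² = 384199201 - 384199200 = 1 ✓

x = 19601, y = 924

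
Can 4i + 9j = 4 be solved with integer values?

Step 1: Compute gcd(4, 9).
gcd(4, 9) = 1

Step 2: Check divisibility.
Does 1 divide 4? 4 = 1 x 4, so yes.

By the theorem on linear Diophantine equations, 4i + 9j = 4 has integer solutions if and only if gcd(4, 9) divides 4. Since 1 | 4, solutions exist.

Yes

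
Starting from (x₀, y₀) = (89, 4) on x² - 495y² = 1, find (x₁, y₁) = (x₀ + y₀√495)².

Solutions to x² - Dy² = 1 are generated by powers of (x₀ + y₀√D).
The next solution satisfies x₁ + y₁√495 = (x₀ + y₀√495)², giving:
x₁ = x₀² + 495y₀² = 89² + 495·4² = 7921 + 7920 = 15841
y₁ = 2x₀y₀ = 2·89·4 = 712

Verify: 15841² - 495·712² = 250937281 - 250937280 = 1 ✓

x = 15841, y = 712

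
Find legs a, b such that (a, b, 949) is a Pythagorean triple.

We need a² + b² = 949² = 900601.
Trying: 851² + 420² = 724201 + 176400 = 900601 ✓

(851, 420, 949)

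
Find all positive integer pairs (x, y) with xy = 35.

The positive divisors of 35 are: 1, 5, 7, 35.
Each divisor d gives the pair (d, 35/d):
(1, 35), (5, 7), (7, 5), (35, 1)

(1, 35), (5, 7), (7, 5), (35, 1)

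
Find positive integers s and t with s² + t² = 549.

We need to find integers s, t > 0 such that s² + t² = 549.
Trying s = 15: t² = 549 - 15² = 549 - 225 = 324
t = 18
Check: 15² + 18² = 225 + 324 = 549 ✓

549 = 15² + 18²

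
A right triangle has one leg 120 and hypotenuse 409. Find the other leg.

a² = c² - b² = 167281 - 14400 = 152881
a = 391

391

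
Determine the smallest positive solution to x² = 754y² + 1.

We seek the smallest positive integers (x, y) with x² - 754y² = 1, i.e., x² = 754y² + 1.
Try successive y values:
y = 1: x² = 754·1² + 1 = 755, not a perfect square
y = 2: x² = 754·2² + 1 = 3017, not a perfect square
y = 3: x² = 754·3² + 1 = 6787, not a perfect square
... continuing the search (or via continued fractions) ...
y = 30480930: x² = 754·30480930² + 1 = 700531668623334601, x = 836977699 ✓

Verify: 836977699² - 754·30480930² = 700531668623334601 - 700531668623334600 = 1 ✓

x = 836977699, y = 30480930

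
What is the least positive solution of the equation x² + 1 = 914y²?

We need x² = 914y² - 1. Try successive y:
y = 1: x² = 914·1² - 1 = 913, not a perfect square
y = 2: x² = 914·2² - 1 = 3655, not a perfect square
y = 3: x² = 914·3² - 1 = 8225, not a perfect square
...
y = 185: x² = 914·185² - 1 = 31281649 = 5593² ✓
Check: 5593² - 914·185² = 31281649 - 31281650 = -1 ✓

x = 5593, y = 185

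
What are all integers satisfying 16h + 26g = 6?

Step 1: Compute gcd(16, 26) = 2.
Since 2 divides 6, solutions exist.

Step 2: Find a particular solution using extended Euclidean algorithm.
We get h₀ = 15, g₀ = -9.
Check: 16*15 + 26*-9 = 6 = 6 ✓

Step 3: Write the general solution.
h = 15 + (26/2)t = 15 + 13t
g = -9 - (16/2)t = -9 - 8t
for any integer t.

h = 15 + 13t, g = -9 - 8t for integer t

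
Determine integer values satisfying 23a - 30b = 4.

Step 1: Check solvability.
gcd(23, 30) = 1
Since 1 divides 4, solutions exist.

Step 2: Apply extended Euclidean algorithm to find gcd.
We find integers such that 23*x0 + 30*y0 = 1

Step 3: Scale the particular solution.
Multiply by 4/1 = 4:
a = -52, b = -40

Step 4: Verify.
23*(-52) - 30*(-40) = 4 = 4 ✓

a = -52, b = -40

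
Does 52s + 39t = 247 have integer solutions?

Step 1: Compute gcd(52, 39).
gcd(52, 39) = 13

Step 2: Check divisibility.
Does 13 divide 247? 247 = 13 x 19, so yes.

By the theorem on linear Diophantine equations, 52s + 39t = 247 has integer solutions if and only if gcd(52, 39) divides 247. Since 13 | 247, solutions exist.

Yes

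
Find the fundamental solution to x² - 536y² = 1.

We seek the smallest positive integers (x, y) with x² - 536y² = 1, i.e., x² = 536y² + 1.
Try successive y values:
y = 1: x² = 536·1² + 1 = 537, not a perfect square
y = 2: x² = 536·2² + 1 = 2145, not a perfect square
y = 3: x² = 536·3² + 1 = 4825, not a perfect square
... continuing the search (or via continued fractions) ...
y = 6303: x² = 536·6303² + 1 = 21294105625, x = 145925 ✓

Verify: 145925² - 536·6303² = 21294105625 - 21294105624 = 1 ✓

x = 145925, y = 6303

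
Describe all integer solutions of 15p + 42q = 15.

Step 1: Compute gcd(15, 42) = 3.
Since 3 divides 15, solutions exist.

Step 2: Find a particular solution using extended Euclidean algorithm.
We get p₀ = 15, q₀ = -5.
Check: 15*15 + 42*-5 = 15 = 15 ✓

Step 3: Write the general solution.
p = 15 + (42/3)t = 15 + 14t
q = -5 - (15/3)t = -5 - 5t
for any integer t.

p = 15 + 14t, q = -5 - 5t for integer t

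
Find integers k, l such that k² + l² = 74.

We need to find integers k, l > 0 such that k² + l² = 74.
Trying k = 5: l² = 74 - 5² = 74 - 25 = 49
l = 7
Check: 5² + 7² = 25 + 49 = 74 ✓

74 = 5² + 7²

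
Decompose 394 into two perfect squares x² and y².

We need to find integers x, y > 0 such that x² + y² = 394.
Trying x = 13: y² = 394 - 13² = 394 - 169 = 225
y = 15
Check: 13² + 15² = 169 + 225 = 394 ✓

394 = 13² + 15²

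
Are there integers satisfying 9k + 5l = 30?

Step 1: Compute gcd(9, 5).
gcd(9, 5) = 1

Step 2: Check divisibility.
Does 1 divide 30? 30 = 1 x 30, so yes.

By the theorem on linear Diophantine equations, 9k + 5l = 30 has integer solutions if and only if gcd(9, 5) divides 30. Since 1 | 30, solutions exist.

Yes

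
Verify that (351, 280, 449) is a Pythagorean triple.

Compute a² + b²:
351² + 280² = 123201 + 78400 = 201601
Compute c²:
449² = 201601
Since 201601 = 201601, it is a Pythagorean triple.

Yes, it is a Pythagorean triple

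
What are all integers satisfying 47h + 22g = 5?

Step 1: Compute gcd(47, 22) = 1.
Since 1 divides 5, solutions exist.

Step 2: Find a particular solution using extended Euclidean algorithm.
We get h₀ = -35, g₀ = 75.
Check: 47*-35 + 22*75 = 5 = 5 ✓

Step 3: Write the general solution.
h = -35 + (22/1)t = -35 + 22t
g = 75 - (47/1)t = 75 - 47t
for any integer t.

h = -35 + 22t, g = 75 - 47t for integer t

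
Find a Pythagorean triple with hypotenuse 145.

We need a² + b² = 145² = 21025.
Trying: 143² + 24² = 20449 + 576 = 21025 ✓

(143, 24, 145)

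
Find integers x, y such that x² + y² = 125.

We need to find integers x, y > 0 such that x² + y² = 125.
Trying x = 2: y² = 125 - 2² = 125 - 4 = 121
y = 11
Check: 2² + 11² = 4 + 121 = 125 ✓

125 = 2² + 11²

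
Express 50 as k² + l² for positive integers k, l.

We need to find integers k, l > 0 such that k² + l² = 50.
Trying k = 1: l² = 50 - 1² = 50 - 1 = 49
l = 7
Check: 1² + 7² = 1 + 49 = 50 ✓

50 = 1² + 7²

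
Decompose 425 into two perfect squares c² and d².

We need to find integers c, d > 0 such that c² + d² = 425.
Trying c = 5: d² = 425 - 5² = 425 - 25 = 400
d = 20
Check: 5² + 20² = 25 + 400 = 425 ✓

425 = 5² + 20²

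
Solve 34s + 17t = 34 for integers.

Step 1: Check solvability.
gcd(34, 17) = 17
Since 17 divides 34, solutions exist.

Step 2: Apply extended Euclidean algorithm to find gcd.
We find integers such that 34*x0 + 17*y0 = 17

Step 3: Scale the particular solution.
Multiply by 34/17 = 2:
s = 0, t = 2

Step 4: Verify.
34*(0) + 17*(2) = 34 = 34 ✓

s = 0, t = 2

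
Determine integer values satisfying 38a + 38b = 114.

Step 1: Check solvability.
gcd(38, 38) = 38
Since 38 divides 114, solutions exist.

Step 2: Apply extended Euclidean algorithm to find gcd.
We find integers such that 38*x0 + 38*y0 = 38

Step 3: Scale the particular solution.
Multiply by 114/38 = 3:
a = 0, b = 3

Step 4: Verify.
38*(0) + 38*(3) = 114 = 114 ✓

a = 0, b = 3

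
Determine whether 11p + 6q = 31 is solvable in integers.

Step 1: Compute gcd(11, 6).
gcd(11, 6) = 1

Step 2: Check divisibility.
Does 1 divide 31? 31 = 1 x 31, so yes.

By the theorem on linear Diophantine equations, 11p + 6q = 31 has integer solutions if and only if gcd(11, 6) divides 31. Since 1 | 31, solutions exist.

Yes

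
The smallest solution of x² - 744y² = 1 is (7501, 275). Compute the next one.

Solutions to x² - Dy² = 1 are generated by powers of (x₀ + y₀√D).
The next solution satisfies x₁ + y₁√744 = (x₀ + y₀√744)², giving:
x₁ = x₀² + 744y₀² = 7501² + 744·275² = 56265001 + 56265000 = 112530001
y₁ = 2x₀y₀ = 2·7501·275 = 4125550

Verify: 112530001² - 744·4125550² = 12663001125060001 - 12663001125060000 = 1 ✓

x = 112530001, y = 4125550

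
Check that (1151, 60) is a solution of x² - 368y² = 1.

Compute x² = 1151² = 1324801
Compute 368y² = 368·60² = 368·3600 = 1324800
x² - 368y² = 1324801 - 1324800 = 1
Since this equals 1, (1151, 60) is a solution.

Yes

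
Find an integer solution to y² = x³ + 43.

Try small integer x values and check whether x³ + 43 is a perfect square.
x = -3: x³ + 43 = -3³ + 43 = -27 + 43 = 16
Is 16 a perfect square? 4² = 16 ✓
So (x, y) = (-3, 4) is a solution.

x = -3, y = 4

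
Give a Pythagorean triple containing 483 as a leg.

We need the other leg and hypotenuse such that 483² + x² = c².
Take x = 44, c = 485: 483² + 44² = 233289 + 1936 = 235225 = 485² ✓
Triple: (483, 44, 485)

(483, 44, 485)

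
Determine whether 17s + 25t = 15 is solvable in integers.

Step 1: Compute gcd(17, 25).
gcd(17, 25) = 1

Step 2: Check divisibility.
Does 1 divide 15? 15 = 1 x 15, so yes.

By the theorem on linear Diophantine equations, 17s + 25t = 15 has integer solutions if and only if gcd(17, 25) divides 15. Since 1 | 15, solutions exist.

Yes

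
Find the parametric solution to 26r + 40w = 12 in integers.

Step 1: Compute gcd(26, 40) = 2.
Since 2 divides 12, solutions exist.

Step 2: Find a particular solution using extended Euclidean algorithm.
We get r₀ = -18, w₀ = 12.
Check: 26*-18 + 40*12 = 12 = 12 ✓

Step 3: Write the general solution.
r = -18 + (40/2)t = -18 + 20t
w = 12 - (26/2)t = 12 - 13t
for any integer t.

r = -18 + 20t, w = 12 - 13t for integer t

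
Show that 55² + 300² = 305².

Compute a² + b² = 55² + 300² = 3025 + 90000 = 93025
Compute c² = 305² = 93025
Since 93025 = 93025, confirmed.

Yes, it is a Pythagorean triple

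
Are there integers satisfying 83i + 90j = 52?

Step 1: Compute gcd(83, 90).
gcd(83, 90) = 1

Step 2: Check divisibility.
Does 1 divide 52? 52 = 1 x 52, so yes.

By the theorem on linear Diophantine equations, 83i + 90j = 52 has integer solutions if and only if gcd(83, 90) divides 52. Since 1 | 52, solutions exist.

Yes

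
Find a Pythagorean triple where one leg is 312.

We need the other leg and hypotenuse such that 312² + x² = c².
Take x = 266, c = 410: 312² + 266² = 97344 + 70756 = 168100 = 410² ✓
Triple: (266, 312, 410)

(266, 312, 410)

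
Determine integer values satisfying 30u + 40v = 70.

Step 1: Check solvability.
gcd(30, 40) = 10
Since 10 divides 70, solutions exist.

Step 2: Apply extended Euclidean algorithm to find gcd.
We find integers such that 30*x0 + 40*y0 = 10

Step 3: Scale the particular solution.
Multiply by 70/10 = 7:
u = -7, v = 7

Step 4: Verify.
30*(-7) + 40*(7) = 70 = 70 ✓

u = -7, v = 7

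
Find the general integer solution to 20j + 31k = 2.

Step 1: Compute gcd(20, 31) = 1.
Since 1 divides 2, solutions exist.

Step 2: Find a particular solution using extended Euclidean algorithm.
We get j₀ = 28, k₀ = -18.
Check: 20*28 + 31*-18 = 2 = 2 ✓

Step 3: Write the general solution.
j = 28 + (31/1)t = 28 + 31t
k = -18 - (20/1)t = -18 - 20t
for any integer t.

j = 28 + 31t, k = -18 - 20t for integer t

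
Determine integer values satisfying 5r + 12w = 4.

Step 1: Check solvability.
gcd(5, 12) = 1
Since 1 divides 4, solutions exist.

Step 2: Apply extended Euclidean algorithm to find gcd.
We find integers such that 5*x0 + 12*y0 = 1

Step 3: Scale the particular solution.
Multiply by 4/1 = 4:
r = 20, w = -8

Step 4: Verify.
5*(20) + 12*(-8) = 4 = 4 ✓

r = 20, w = -8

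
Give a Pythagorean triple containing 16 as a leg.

We need the other leg and hypotenuse such that 16² + x² = c².
Take x = 63, c = 65: 16² + 63² = 256 + 3969 = 4225 = 65² ✓
Triple: (63, 16, 65)

(63, 16, 65)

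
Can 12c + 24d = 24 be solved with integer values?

Step 1: Compute gcd(12, 24).
gcd(12, 24) = 12

Step 2: Check divisibility.
Does 12 divide 24? 24 = 12 x 2, so yes.

By the theorem on linear Diophantine equations, 12c + 24d = 24 has integer solutions if and only if gcd(12, 24) divides 24. Since 12 | 24, solutions exist.

Yes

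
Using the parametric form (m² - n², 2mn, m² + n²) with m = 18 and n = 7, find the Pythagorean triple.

a = m² - n² = 324 - 49 = 275
b = 2mn = 2·18·7 = 252
c = m² + n² = 324 + 49 = 373
Verify: 275² + 252² = 75625 + 63504 = 139129 = 373² ✓

(275, 252, 373)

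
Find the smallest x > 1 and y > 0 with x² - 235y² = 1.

We seek the smallest positive integers (x, y) with x² - 235y² = 1, i.e., x² = 235y² + 1.
Try successive y values:
y = 1: x² = 235·1² + 1 = 236, not a perfect square
y = 2: x² = 235·2² + 1 = 941, not a perfect square
y = 3: x² = 235·3² + 1 = 2116, x = 46 ✓

Verify: 46² - 235·3² = 2116 - 2115 = 1 ✓

x = 46, y = 3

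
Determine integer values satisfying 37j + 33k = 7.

Step 1: Check solvability.
gcd(37, 33) = 1
Since 1 divides 7, solutions exist.

Step 2: Apply extended Euclidean algorithm to find gcd.
We find integers such that 37*x0 + 33*y0 = 1

Step 3: Scale the particular solution.
Multiply by 7/1 = 7:
j = -56, k = 63

Step 4: Verify.
37*(-56) + 33*(63) = 7 = 7 ✓

j = -56, k = 63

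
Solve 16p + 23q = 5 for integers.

Step 1: Check solvability.
gcd(16, 23) = 1
Since 1 divides 5, solutions exist.

Step 2: Apply extended Euclidean algorithm to find gcd.
We find integers such that 16*x0 + 23*y0 = 1

Step 3: Scale the particular solution.
Multiply by 5/1 = 5:
p = -50, q = 35

Step 4: Verify.
16*(-50) + 23*(35) = 5 = 5 ✓

p = -50, q = 35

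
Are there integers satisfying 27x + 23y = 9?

Step 1: Compute gcd(27, 23).
gcd(27, 23) = 1

Step 2: Check divisibility.
Does 1 divide 9? 9 = 1 x 9, so yes.

By the theorem on linear Diophantine equations, 27x + 23y = 9 has integer solutions if and only if gcd(27, 23) divides 9. Since 1 | 9, solutions exist.

Yes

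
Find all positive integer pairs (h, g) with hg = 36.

The positive divisors of 36 are: 1, 2, 3, 4, 6, 9, 12, 18, 36.
Each divisor d gives the pair (d, 36/d):
(1, 36), (2, 18), (3, 12), (4, 9), (6, 6), (9, 4), (12, 3), (18, 2), (36, 1)

(1, 36), (2, 18), (3, 12), (4, 9), (6, 6), (9, 4), (12, 3), (18, 2), (36, 1)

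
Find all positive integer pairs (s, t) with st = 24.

The positive divisors of 24 are: 1, 2, 3, 4, 6, 8, 12, 24.
Each divisor d gives the pair (d, 24/d):
(1, 24), (2, 12), (3, 8), (4, 6), (6, 4), (8, 3), (12, 2), (24, 1)

(1, 24), (2, 12), (3, 8), (4, 6), (6, 4), (8, 3), (12, 2), (24, 1)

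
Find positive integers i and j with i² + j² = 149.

We need to find integers i, j > 0 such that i² + j² = 149.
Trying i = 7: j² = 149 - 7² = 149 - 49 = 100
j = 10
Check: 7² + 10² = 49 + 100 = 149 ✓

149 = 7² + 10²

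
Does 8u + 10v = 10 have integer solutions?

Step 1: Compute gcd(8, 10).
gcd(8, 10) = 2

Step 2: Check divisibility.
Does 2 divide 10? 10 = 2 x 5, so yes.

By the theorem on linear Diophantine equations, 8u + 10v = 10 has integer solutions if and only if gcd(8, 10) divides 10. Since 2 | 10, solutions exist.

Yes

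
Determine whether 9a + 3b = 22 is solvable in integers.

Step 1: Compute gcd(9, 3).
gcd(9, 3) = 3

Step 2: Check divisibility.
Does 3 divide 22? 22 = 3 x 7 + 1, so no.

By the theorem on linear Diophantine equations, 9a + 3b = 22 has integer solutions if and only if gcd(9, 3) divides 22. Since 3 does not divide 22, no solutions exist.

No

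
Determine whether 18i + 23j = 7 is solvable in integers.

Step 1: Compute gcd(18, 23).
gcd(18, 23) = 1

Step 2: Check divisibility.
Does 1 divide 7? 7 = 1 x 7, so yes.

By the theorem on linear Diophantine equations, 18i + 23j = 7 has integer solutions if and only if gcd(18, 23) divides 7. Since 1 | 7, solutions exist.

Yes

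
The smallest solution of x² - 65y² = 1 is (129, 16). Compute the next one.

Solutions to x² - Dy² = 1 are generated by powers of (x₀ + y₀√D).
The next solution satisfies x₁ + y₁√65 = (x₀ + y₀√65)², giving:
x₁ = x₀² + 65y₀² = 129² + 65·16² = 16641 + 16640 = 33281
y₁ = 2x₀y₀ = 2·129·16 = 4128

Verify: 33281² - 65·4128² = 1107624961 - 1107624960 = 1 ✓

x = 33281, y = 4128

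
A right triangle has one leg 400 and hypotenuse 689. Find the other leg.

a² = c² - b² = 474721 - 160000 = 314721
a = 561

561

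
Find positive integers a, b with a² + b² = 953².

We need a² + b² = 953² = 908209.
Trying: 615² + 728² = 378225 + 529984 = 908209 ✓

(615, 728, 953)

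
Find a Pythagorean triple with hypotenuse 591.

We need a² + b² = 591² = 349281.
Trying: 585² + 84² = 342225 + 7056 = 349281 ✓

(585, 84, 591)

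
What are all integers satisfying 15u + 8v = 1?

Step 1: Compute gcd(15, 8) = 1.
Since 1 divides 1, solutions exist.

Step 2: Find a particular solution using extended Euclidean algorithm.
We get u₀ = -1, v₀ = 2.
Check: 15*-1 + 8*2 = 1 = 1 ✓

Step 3: Write the general solution.
u = -1 + (8/1)t = -1 + 8t
v = 2 - (15/1)t = 2 - 15t
for any integer t.

u = -1 + 8t, v = 2 - 15t for integer t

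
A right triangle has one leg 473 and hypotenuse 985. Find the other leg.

b² = c² - a² = 970225 - 223729 = 746496
b = 864

864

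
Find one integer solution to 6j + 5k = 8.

Step 1: Check solvability.
gcd(6, 5) = 1
Since 1 divides 8, solutions exist.

Step 2: Apply extended Euclidean algorithm to find gcd.
We find integers such that 6*x0 + 5*y0 = 1

Step 3: Scale the particular solution.
Multiply by 8/1 = 8:
j = 8, k = -8

Step 4: Verify.
6*(8) + 5*(-8) = 8 = 8 ✓

j = 8, k = -8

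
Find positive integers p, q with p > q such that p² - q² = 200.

Factor: p² - q² = (p+q)(p-q) = 200.
We need two factors of 200 with the same parity.
Use p+q = 100 and p-q = 2 (product 100·2 = 200).
Adding: 2p = 102, so p = 51.
Subtracting: 2q = 98, so q = 49.
Check: 51² - 49² = 2601 - 2401 = 200 ✓

p = 51, q = 49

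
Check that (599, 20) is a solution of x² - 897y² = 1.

Compute x² = 599² = 358801
Compute 897y² = 897·20² = 897·400 = 358800
x² - 897y² = 358801 - 358800 = 1
Since this equals 1, (599, 20) is a solution.

Yes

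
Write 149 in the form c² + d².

We need to find integers c, d > 0 such that c² + d² = 149.
Trying c = 7: d² = 149 - 7² = 149 - 49 = 100
d = 10
Check: 7² + 10² = 49 + 100 = 149 ✓

149 = 7² + 10²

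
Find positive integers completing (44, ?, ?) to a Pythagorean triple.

We need the other leg and hypotenuse such that 44² + x² = c².
Take x = 117, c = 125: 44² + 117² = 1936 + 13689 = 15625 = 125² ✓
Triple: (117, 44, 125)

(117, 44, 125)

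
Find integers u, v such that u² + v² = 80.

We need to find integers u, v > 0 such that u² + v² = 80.
Trying u = 4: v² = 80 - 4² = 80 - 16 = 64
v = 8
Check: 4² + 8² = 16 + 64 = 80 ✓

80 = 4² + 8²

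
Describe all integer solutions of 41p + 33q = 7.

Step 1: Compute gcd(41, 33) = 1.
Since 1 divides 7, solutions exist.

Step 2: Find a particular solution using extended Euclidean algorithm.
We get p₀ = -28, q₀ = 35.
Check: 41*-28 + 33*35 = 7 = 7 ✓

Step 3: Write the general solution.
p = -28 + (33/1)t = -28 + 33t
q = 35 - (41/1)t = 35 - 41t
for any integer t.

p = -28 + 33t, q = 35 - 41t for integer t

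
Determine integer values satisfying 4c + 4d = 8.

Step 1: Check solvability.
gcd(4, 4) = 4
Since 4 divides 8, solutions exist.

Step 2: Apply extended Euclidean algorithm to find gcd.
We find integers such that 4*x0 + 4*y0 = 4

Step 3: Scale the particular solution.
Multiply by 8/4 = 2:
c = 0, d = 2

Step 4: Verify.
4*(0) + 4*(2) = 8 = 8 ✓

c = 0, d = 2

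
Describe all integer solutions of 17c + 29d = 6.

Step 1: Compute gcd(17, 29) = 1.
Since 1 divides 6, solutions exist.

Step 2: Find a particular solution using extended Euclidean algorithm.
We get c₀ = 72, d₀ = -42.
Check: 17*72 + 29*-42 = 6 = 6 ✓

Step 3: Write the general solution.
c = 72 + (29/1)t = 72 + 29t
d = -42 - (17/1)t = -42 - 17t
for any integer t.

c = 72 + 29t, d = -42 - 17t for integer t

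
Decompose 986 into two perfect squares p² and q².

We need to find integers p, q > 0 such that p² + q² = 986.
Trying p = 5: q² = 986 - 5² = 986 - 25 = 961
q = 31
Check: 5² + 31² = 25 + 961 = 986 ✓

986 = 5² + 31²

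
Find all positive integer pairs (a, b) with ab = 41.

The positive divisors of 41 are: 1, 41.
Each divisor d gives the pair (d, 41/d):
(1, 41), (41, 1)

(1, 41), (41, 1)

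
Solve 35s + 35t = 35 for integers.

Step 1: Check solvability.
gcd(35, 35) = 35
Since 35 divides 35, solutions exist.

Step 2: Apply extended Euclidean algorithm to find gcd.
We find integers such that 35*x0 + 35*y0 = 35

Step 3: Scale the particular solution.
Multiply by 35/35 = 1:
s = 0, t = 1

Step 4: Verify.
35*(0) + 35*(1) = 35 = 35 ✓

s = 0, t = 1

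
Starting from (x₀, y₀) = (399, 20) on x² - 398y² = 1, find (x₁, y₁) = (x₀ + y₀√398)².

Solutions to x² - Dy² = 1 are generated by powers of (x₀ + y₀√D).
The next solution satisfies x₁ + y₁√398 = (x₀ + y₀√398)², giving:
x₁ = x₀² + 398y₀² = 399² + 398·20² = 159201 + 159200 = 318401
y₁ = 2x₀y₀ = 2·399·20 = 15960

Verify: 318401² - 398·15960² = 101379196801 - 101379196800 = 1 ✓

x = 318401, y = 15960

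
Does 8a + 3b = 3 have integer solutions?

Step 1: Compute gcd(8, 3).
gcd(8, 3) = 1

Step 2: Check divisibility.
Does 1 divide 3? 3 = 1 x 3, so yes.

By the theorem on linear Diophantine equations, 8a + 3b = 3 has integer solutions if and only if gcd(8, 3) divides 3. Since 1 | 3, solutions exist.

Yes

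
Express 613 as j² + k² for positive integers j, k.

We need to find integers j, k > 0 such that j² + k² = 613.
Trying j = 17: k² = 613 - 17² = 613 - 289 = 324
k = 18
Check: 17² + 18² = 289 + 324 = 613 ✓

613 = 17² + 18²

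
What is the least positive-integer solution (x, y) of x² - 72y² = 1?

We seek the smallest positive integers (x, y) with x² - 72y² = 1, i.e., x² = 72y² + 1.
Try successive y values:
y = 1: x² = 72·1² + 1 = 73, not a perfect square
y = 2: x² = 72·2² + 1 = 289, x = 17 ✓

Verify: 17² - 72·2² = 289 - 288 = 1 ✓

x = 17, y = 2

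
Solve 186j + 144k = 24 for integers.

Step 1: Check solvability.
gcd(186, 144) = 6
Since 6 divides 24, solutions exist.

Step 2: Apply extended Euclidean algorithm to find gcd.
We find integers such that 186*x0 + 144*y0 = 6

Step 3: Scale the particular solution.
Multiply by 24/6 = 4:
j = 28, k = -36

Step 4: Verify.
186*(28) + 144*(-36) = 24 = 24 ✓

j = 28, k = -36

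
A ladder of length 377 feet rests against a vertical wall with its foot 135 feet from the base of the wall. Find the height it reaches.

The ladder, wall, and ground form a right triangle with hypotenuse 377 and one leg 135.
By the Pythagorean theorem: h² = 377² - 135² = 142129 - 18225 = 123904
h = √123904 = 352 feet

352 feet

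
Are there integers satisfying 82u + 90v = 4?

Step 1: Compute gcd(82, 90).
gcd(82, 90) = 2

Step 2: Check divisibility.
Does 2 divide 4? 4 = 2 x 2, so yes.

By the theorem on linear Diophantine equations, 82u + 90v = 4 has integer solutions if and only if gcd(82, 90) divides 4. Since 2 | 4, solutions exist.

Yes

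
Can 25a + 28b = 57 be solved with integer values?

Step 1: Compute gcd(25, 28).
gcd(25, 28) = 1

Step 2: Check divisibility.
Does 1 divide 57? 57 = 1 x 57, so yes.

By the theorem on linear Diophantine equations, 25a + 28b = 57 has integer solutions if and only if gcd(25, 28) divides 57. Since 1 | 57, solutions exist.

Yes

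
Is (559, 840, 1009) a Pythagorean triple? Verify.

Compute a² + b² = 559² + 840² = 312481 + 705600 = 1018081
Compute c² = 1009² = 1018081
Since 1018081 = 1018081, confirmed.

Yes, it is a Pythagorean triple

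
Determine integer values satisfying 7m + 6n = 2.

Step 1: Check solvability.
gcd(7, 6) = 1
Since 1 divides 2, solutions exist.

Step 2: Apply extended Euclidean algorithm to find gcd.
We find integers such that 7*x0 + 6*y0 = 1

Step 3: Scale the particular solution.
Multiply by 2/1 = 2:
m = 2, n = -2

Step 4: Verify.
7*(2) + 6*(-2) = 2 = 2 ✓

m = 2, n = -2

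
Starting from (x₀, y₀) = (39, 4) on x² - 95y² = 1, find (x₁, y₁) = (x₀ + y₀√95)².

Solutions to x² - Dy² = 1 are generated by powers of (x₀ + y₀√D).
The next solution satisfies x₁ + y₁√95 = (x₀ + y₀√95)², giving:
x₁ = x₀² + 95y₀² = 39² + 95·4² = 1521 + 1520 = 3041
y₁ = 2x₀y₀ = 2·39·4 = 312

Verify: 3041² - 95·312² = 9247681 - 9247680 = 1 ✓

x = 3041, y = 312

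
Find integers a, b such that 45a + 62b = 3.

Step 1: Check solvability.
gcd(45, 62) = 1
Since 1 divides 3, solutions exist.

Step 2: Apply extended Euclidean algorithm to find gcd.
We find integers such that 45*x0 + 62*y0 = 1

Step 3: Scale the particular solution.
Multiply by 3/1 = 3:
a = -33, b = 24

Step 4: Verify.
45*(-33) + 62*(24) = 3 = 3 ✓

a = -33, b = 24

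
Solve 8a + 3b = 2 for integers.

Step 1: Check solvability.
gcd(8, 3) = 1
Since 1 divides 2, solutions exist.

Step 2: Apply extended Euclidean algorithm to find gcd.
We find integers such that 8*x0 + 3*y0 = 1

Step 3: Scale the particular solution.
Multiply by 2/1 = 2:
a = -2, b = 6

Step 4: Verify.
8*(-2) + 3*(6) = 2 = 2 ✓

a = -2, b = 6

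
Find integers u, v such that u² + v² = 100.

We need to find integers u, v > 0 such that u² + v² = 100.
Trying u = 6: v² = 100 - 6² = 100 - 36 = 64
v = 8
Check: 6² + 8² = 36 + 64 = 100 ✓

100 = 6² + 8²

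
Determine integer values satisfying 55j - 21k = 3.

Step 1: Check solvability.
gcd(55, 21) = 1
Since 1 divides 3, solutions exist.

Step 2: Apply extended Euclidean algorithm to find gcd.
We find integers such that 55*x0 + 21*y0 = 1

Step 3: Scale the particular solution.
Multiply by 3/1 = 3:
j = -24, k = -63

Step 4: Verify.
55*(-24) - 21*(-63) = 3 = 3 ✓

j = -24, k = -63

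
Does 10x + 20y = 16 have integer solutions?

Step 1: Compute gcd(10, 20).
gcd(10, 20) = 10

Step 2: Check divisibility.
Does 10 divide 16? 16 = 10 x 1 + 6, so no.

By the theorem on linear Diophantine equations, 10x + 20y = 16 has integer solutions if and only if gcd(10, 20) divides 16. Since 10 does not divide 16, no solutions exist.

No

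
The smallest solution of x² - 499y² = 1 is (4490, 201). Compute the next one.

Solutions to x² - Dy² = 1 are generated by powers of (x₀ + y₀√D).
The next solution satisfies x₁ + y₁√499 = (x₀ + y₀√499)², giving:
x₁ = x₀² + 499y₀² = 4490² + 499·201² = 20160100 + 20160099 = 40320199
y₁ = 2x₀y₀ = 2·4490·201 = 1804980

Verify: 40320199² - 499·1804980² = 1625718447399601 - 1625718447399600 = 1 ✓

x = 40320199, y = 1804980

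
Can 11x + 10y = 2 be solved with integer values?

Step 1: Compute gcd(11, 10).
gcd(11, 10) = 1

Step 2: Check divisibility.
Does 1 divide 2? 2 = 1 x 2, so yes.

By the theorem on linear Diophantine equations, 11x + 10y = 2 has integer solutions if and only if gcd(11, 10) divides 2. Since 1 | 2, solutions exist.

Yes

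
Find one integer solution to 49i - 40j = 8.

Step 1: Check solvability.
gcd(49, 40) = 1
Since 1 divides 8, solutions exist.

Step 2: Apply extended Euclidean algorithm to find gcd.
We find integers such that 49*x0 + 40*y0 = 1

Step 3: Scale the particular solution.
Multiply by 8/1 = 8:
i = 72, j = 88

Step 4: Verify.
49*(72) - 40*(88) = 8 = 8 ✓

i = 72, j = 88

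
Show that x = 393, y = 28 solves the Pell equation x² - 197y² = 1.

Compute x² = 393² = 154449
Compute 197y² = 197·28² = 197·784 = 154448
x² - 197y² = 154449 - 154448 = 1
Since this equals 1, (393, 28) is a solution.

Yes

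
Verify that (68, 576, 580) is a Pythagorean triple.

Compute a² + b² = 68² + 576² = 4624 + 331776 = 336400
Compute c² = 580² = 336400
Since 336400 = 336400, confirmed.

Yes, it is a Pythagorean triple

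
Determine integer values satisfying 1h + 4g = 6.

Step 1: Check solvability.
gcd(1, 4) = 1
Since 1 divides 6, solutions exist.

Step 2: Apply extended Euclidean algorithm to find gcd.
We find integers such that 1*x0 + 4*y0 = 1

Step 3: Scale the particular solution.
Multiply by 6/1 = 6:
h = 6, g = 0

Step 4: Verify.
1*(6) + 4*(0) = 6 = 6 ✓

h = 6, g = 0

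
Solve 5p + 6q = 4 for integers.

Step 1: Check solvability.
gcd(5, 6) = 1
Since 1 divides 4, solutions exist.

Step 2: Apply extended Euclidean algorithm to find gcd.
We find integers such that 5*x0 + 6*y0 = 1

Step 3: Scale the particular solution.
Multiply by 4/1 = 4:
p = -4, q = 4

Step 4: Verify.
5*(-4) + 6*(4) = 4 = 4 ✓

p = -4, q = 4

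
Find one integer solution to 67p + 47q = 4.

Step 1: Check solvability.
gcd(67, 47) = 1
Since 1 divides 4, solutions exist.

Step 2: Apply extended Euclidean algorithm to find gcd.
We find integers such that 67*x0 + 47*y0 = 1

Step 3: Scale the particular solution.
Multiply by 4/1 = 4:
p = -28, q = 40

Step 4: Verify.
67*(-28) + 47*(40) = 4 = 4 ✓

p = -28, q = 40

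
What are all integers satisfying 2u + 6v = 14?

Step 1: Compute gcd(2, 6) = 2.
Since 2 divides 14, solutions exist.

Step 2: Find a particular solution using extended Euclidean algorithm.
We get u₀ = 7, v₀ = 0.
Check: 2*7 + 6*0 = 14 = 14 ✓

Step 3: Write the general solution.
u = 7 + (6/2)t = 7 + 3t
v = 0 - (2/2)t = 0 - 1t
for any integer t.

u = 7 + 3t, v = 0 - 1t for integer t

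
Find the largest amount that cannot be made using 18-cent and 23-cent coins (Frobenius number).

For two coprime denominations a and b, the Frobenius number (largest value not representable as a non-negative combination) is ab - a - b.
Here gcd(18, 23) = 1, so they are coprime.
F(18, 23) = 18·23 - 18 - 23 = 414 - 41 = 373

373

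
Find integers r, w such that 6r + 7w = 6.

Step 1: Check solvability.
gcd(6, 7) = 1
Since 1 divides 6, solutions exist.

Step 2: Apply extended Euclidean algorithm to find gcd.
We find integers such that 6*x0 + 7*y0 = 1

Step 3: Scale the particular solution.
Multiply by 6/1 = 6:
r = -6, w = 6

Step 4: Verify.
6*(-6) + 7*(6) = 6 = 6 ✓

r = -6, w = 6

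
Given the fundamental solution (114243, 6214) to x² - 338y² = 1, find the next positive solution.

Solutions to x² - Dy² = 1 are generated by powers of (x₀ + y₀√D).
The next solution satisfies x₁ + y₁√338 = (x₀ + y₀√338)², giving:
x₁ = x₀² + 338y₀² = 114243² + 338·6214² = 13051463049 + 13051463048 = 26102926097
y₁ = 2x₀y₀ = 2·114243·6214 = 1419812004

Verify: 26102926097² - 338·1419812004² = 681362750825443653409 - 681362750825443653408 = 1 ✓

x = 26102926097, y = 1419812004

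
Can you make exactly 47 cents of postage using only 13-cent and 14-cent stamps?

We need non-negative x, y with 13x + 14y = 47.
gcd(13, 14) = 1 divides 47, so integer solutions exist, but checking x = 0..3 shows none with y ≥ 0.
So 47 cannot be made with non-negative stamp counts.

No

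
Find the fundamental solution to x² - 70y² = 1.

We seek the smallest positive integers (x, y) with x² - 70y² = 1, i.e., x² = 70y² + 1.
Try successive y values:
y = 1: x² = 70·1² + 1 = 71, not a perfect square
y = 2: x² = 70·2² + 1 = 281, not a perfect square
y = 3: x² = 70·3² + 1 = 631, not a perfect square
... continuing the search (or via continued fractions) ...
y = 30: x² = 70·30² + 1 = 63001, x = 251 ✓

Verify: 251² - 70·30² = 63001 - 63000 = 1 ✓

x = 251, y = 30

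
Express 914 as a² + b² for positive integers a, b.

We need to find integers a, b > 0 such that a² + b² = 914.
Trying a = 17: b² = 914 - 17² = 914 - 289 = 625
b = 25
Check: 17² + 25² = 289 + 625 = 914 ✓

914 = 17² + 25²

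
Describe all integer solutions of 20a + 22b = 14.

Step 1: Compute gcd(20, 22) = 2.
Since 2 divides 14, solutions exist.

Step 2: Find a particular solution using extended Euclidean algorithm.
We get a₀ = -7, b₀ = 7.
Check: 20*-7 + 22*7 = 14 = 14 ✓

Step 3: Write the general solution.
a = -7 + (22/2)t = -7 + 11t
b = 7 - (20/2)t = 7 - 10t
for any integer t.

a = -7 + 11t, b = 7 - 10t for integer t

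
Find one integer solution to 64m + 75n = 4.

Step 1: Check solvability.
gcd(64, 75) = 1
Since 1 divides 4, solutions exist.

Step 2: Apply extended Euclidean algorithm to find gcd.
We find integers such that 64*x0 + 75*y0 = 1

Step 3: Scale the particular solution.
Multiply by 4/1 = 4:
m = 136, n = -116

Step 4: Verify.
64*(136) + 75*(-116) = 4 = 4 ✓

m = 136, n = -116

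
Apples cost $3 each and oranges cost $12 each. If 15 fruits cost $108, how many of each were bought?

Let a = apples, o = oranges.
a + o = 15
3a + 12o = 108
Substitute o = 15 - a:
3a + 12(15 - a) = 108
(3 - 12)a = 108 - 180
-9a = -72
a = 8, o = 15 - 8 = 7

Apples: 8, Oranges: 7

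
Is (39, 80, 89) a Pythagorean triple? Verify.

Compute a² + b² = 39² + 80² = 1521 + 6400 = 7921
Compute c² = 89² = 7921
Since 7921 = 7921, confirmed.

Yes, it is a Pythagorean triple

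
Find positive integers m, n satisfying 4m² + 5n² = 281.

Try small values of m and check whether (281 - 4m²)/5 is a perfect square.
m = 3: 4·3² = 36, so 5n² = 281 - 36 = 245, giving n² = 49, n = 7.
Check: 4·3² + 5·7² = 36 + 245 = 281 ✓

m = 3, n = 7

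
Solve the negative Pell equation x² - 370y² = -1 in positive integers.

We need x² = 370y² - 1. Try successive y:
y = 1: x² = 370·1² - 1 = 369, not a perfect square
y = 2: x² = 370·2² - 1 = 1479, not a perfect square
y = 3: x² = 370·3² - 1 = 3329, not a perfect square
...
y = 17: x² = 370·17² - 1 = 106929 = 327² ✓
Check: 327² - 370·17² = 106929 - 106930 = -1 ✓

x = 327, y = 17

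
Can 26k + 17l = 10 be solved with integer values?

Step 1: Compute gcd(26, 17).
gcd(26, 17) = 1

Step 2: Check divisibility.
Does 1 divide 10? 10 = 1 x 10, so yes.

By the theorem on linear Diophantine equations, 26k + 17l = 10 has integer solutions if and only if gcd(26, 17) divides 10. Since 1 | 10, solutions exist.

Yes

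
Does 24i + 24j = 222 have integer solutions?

Step 1: Compute gcd(24, 24).
gcd(24, 24) = 24

Step 2: Check divisibility.
Does 24 divide 222? 222 = 24 x 9 + 6, so no.

By the theorem on linear Diophantine equations, 24i + 24j = 222 has integer solutions if and only if gcd(24, 24) divides 222. Since 24 does not divide 222, no solutions exist.

No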